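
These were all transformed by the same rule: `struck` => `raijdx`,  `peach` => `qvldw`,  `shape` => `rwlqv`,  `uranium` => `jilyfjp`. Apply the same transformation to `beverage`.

s(18)→r(17) and t(19)→a(0) fit y≡9x+11 (mod 26); the inverse of 9 mod 26 is 3. Treating letters as 0–25, the rule is x ↦ 9x + 11 (mod 26).
For beverage: b(1)→9·1+11≡20=u; e(4)→9·4+11≡21=v; v(21)→9·21+11≡18=s; e(4)→9·4+11≡21=v; r(17)→9·17+11≡8=i; a(0)→9·0+11≡11=l; g(6)→9·6+11≡13=n; e(4)→9·4+11≡21=v (all mod 26).

uvsvilnv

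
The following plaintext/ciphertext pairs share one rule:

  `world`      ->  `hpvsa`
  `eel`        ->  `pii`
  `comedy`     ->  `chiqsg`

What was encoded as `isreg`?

canoe

The output letters match the input read backwards, each shifted +4: world reversed is dlrow. Two steps: reverse the string, then apply a Caesar shift of +4.
Reversing it on isreg: shift back: i−4=e, s−4=o, r−4=n, e−4=a, g−4=c → eonac; then reverse → canoe.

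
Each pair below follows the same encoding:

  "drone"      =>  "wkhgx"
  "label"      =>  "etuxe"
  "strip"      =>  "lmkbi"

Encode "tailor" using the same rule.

Compare letters: d→w is +19, r→k is +19, o→h is +19 — a constant shift. Each letter is shifted forward by 19 in the alphabet (a Caesar shift of +19).
Applying it to tailor: t+19=m, a+19=t, i+19=b, l+19=e, o+19=h, r+19=k.

mtbehk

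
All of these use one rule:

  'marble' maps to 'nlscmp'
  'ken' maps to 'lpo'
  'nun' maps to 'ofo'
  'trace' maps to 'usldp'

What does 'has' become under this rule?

ilt

The shift depends on letter class: consonant m→n is +1, but vowel a→l is +11. Two shifts are in play — +11 for a/e/i/o/u, +1 for every other letter.
For has: h(cons)+1=i, a(vowel)+11=l, s(cons)+1=t.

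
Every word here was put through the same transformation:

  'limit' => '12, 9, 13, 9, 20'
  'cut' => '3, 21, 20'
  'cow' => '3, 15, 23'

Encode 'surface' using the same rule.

19, 21, 18, 6, 1, 3, 5

l is letter #12 and maps to 12: an offset of 0. Letters become their 1-indexed alphabet positions: a=1 … z=26.
On surface: s=19→19, u=21→21, r=18→18, f=6→6, a=1→1, c=3→3, e=5→5.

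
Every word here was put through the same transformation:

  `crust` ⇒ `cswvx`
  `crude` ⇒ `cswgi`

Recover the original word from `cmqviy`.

In crust: c→c is +0, r→s is +1, u→w is +2, s→v is +3 — the shift increases by 1 each position. The shift increases by 1 at each position, starting from +0: 0, 1, 2, ….
Reversing it on cmqviy: c−0=c, m−1=l, q−2=o, v−3=s, i−4=e, y−5=t.

closet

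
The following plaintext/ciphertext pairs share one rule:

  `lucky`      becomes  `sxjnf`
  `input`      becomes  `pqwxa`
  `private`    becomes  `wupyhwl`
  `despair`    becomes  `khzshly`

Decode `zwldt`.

Shifts by position in lucky: pos 0: l→s (+7), pos 1: u→x (+3), pos 2: c→j (+7), pos 3: k→n (+3) — repeating every 2. A repeating key of period 2 is used — shifts +7, +3 over and over.
Reversing it on zwldt: z−7=s, w−3=t, l−7=e, d−3=a, t−7=m.

steam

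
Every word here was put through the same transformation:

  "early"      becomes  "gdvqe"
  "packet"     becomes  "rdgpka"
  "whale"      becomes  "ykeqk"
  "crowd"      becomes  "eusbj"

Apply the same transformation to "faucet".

hdyhka

In early: e→g is +2, a→d is +3, r→v is +4, l→q is +5 — the shift increases by 1 each position. The shift increases by 1 at each position, starting from +2: 2, 3, 4, ….
On faucet: f+2=h, a+3=d, u+4=y, c+5=h, e+6=k, t+7=a.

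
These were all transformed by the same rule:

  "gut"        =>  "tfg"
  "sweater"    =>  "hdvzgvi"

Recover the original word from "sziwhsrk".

hardship

Letters are reflected about the middle of the alphabet (position → 25−position): Atbash.
Reversing it on sziwhsrk: s↔h, z↔a, i↔r, w↔d, h↔s, s↔h, r↔i, k↔p.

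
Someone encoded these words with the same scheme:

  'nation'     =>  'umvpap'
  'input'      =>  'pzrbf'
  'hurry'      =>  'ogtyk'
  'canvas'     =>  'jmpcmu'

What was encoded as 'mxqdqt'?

flower

Shifts by position in nation: pos 0: n→u (+7), pos 1: a→m (+12), pos 2: t→v (+2), pos 3: i→p (+7), pos 4: o→a (+12), pos 5: n→p (+2) — repeating every 3. It's a Vigenère-style cipher with numeric key [7,12,2]: position i shifts by key[i mod 3].
Undoing it on mxqdqt: m−7=f, x−12=l, q−2=o, d−7=w, q−12=e, t−2=r.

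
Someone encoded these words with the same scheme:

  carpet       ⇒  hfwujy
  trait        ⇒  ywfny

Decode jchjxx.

Compare letters: c→h is +5, a→f is +5, r→w is +5 — a constant shift. Each letter is shifted forward by 5 in the alphabet (a Caesar shift of +5).
Decoding jchjxx: j−5=e, c−5=x, h−5=c, j−5=e, x−5=s, x−5=s.

excess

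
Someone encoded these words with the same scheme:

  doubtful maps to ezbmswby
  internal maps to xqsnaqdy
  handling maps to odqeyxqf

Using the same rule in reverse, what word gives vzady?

d(3)→e(4) and o(14)→z(25) fit y≡9x+3 (mod 26); the inverse of 9 mod 26 is 3. Each letter's alphabet position (a=0..z=25) is mapped through 9·x+3 mod 26 — an affine cipher.
Decoding vzady: v(21)→3·(21−3)≡2=c; z(25)→3·(25−3)≡14=o; a(0)→3·(0−3)≡17=r; d(3)→3·(3−3)≡0=a; y(24)→3·(24−3)≡11=l (all mod 26).

coral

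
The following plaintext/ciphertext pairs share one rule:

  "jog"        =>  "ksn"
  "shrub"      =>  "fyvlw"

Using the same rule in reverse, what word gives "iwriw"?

sense

The output letters match the input read backwards, each shifted +4: jog reversed is goj. Two steps: reverse the string, then apply a Caesar shift of +4.
Reversing it on iwriw: shift back: i−4=e, w−4=s, r−4=n, i−4=e, w−4=s → esnes; then reverse → sense.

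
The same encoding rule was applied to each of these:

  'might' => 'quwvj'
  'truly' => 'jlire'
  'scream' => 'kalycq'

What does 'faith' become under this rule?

Each letter's alphabet position (a=0..z=25) is mapped through 25·x+2 mod 26 — an affine cipher.
For faith: f(5)→25·5+2≡23=x; a(0)→25·0+2≡2=c; i(8)→25·8+2≡20=u; t(19)→25·19+2≡9=j; h(7)→25·7+2≡21=v (all mod 26).

xcujv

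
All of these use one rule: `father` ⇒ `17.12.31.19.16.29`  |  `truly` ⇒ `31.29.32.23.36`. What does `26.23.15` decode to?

f is letter #6 and maps to 17: an offset of 11. Letters become their 1-based position plus 11 (so a→12, b→13, …).
Undoing it on 26.23.15: 26→(26−11)÷1=15=o, 23→(23−11)÷1=12=l, 15→(15−11)÷1=4=d.

old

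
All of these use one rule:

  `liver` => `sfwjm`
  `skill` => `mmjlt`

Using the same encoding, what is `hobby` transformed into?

zccpi

The output letters match the input read backwards, each shifted +1: liver reversed is revil. The word is reversed, then every letter is shifted forward by 1.
For hobby: reverse → ybboh; then shift: y+1=z, b+1=c, b+1=c, o+1=p, h+1=i.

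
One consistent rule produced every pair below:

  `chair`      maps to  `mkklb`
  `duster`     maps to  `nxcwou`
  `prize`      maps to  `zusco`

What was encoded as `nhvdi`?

delay

Shifts by position in chair: pos 0: c→m (+10), pos 1: h→k (+3), pos 2: a→k (+10), pos 3: i→l (+3) — repeating every 2. A repeating key of period 2 is used — shifts +10, +3 over and over.
Decoding nhvdi: n−10=d, h−3=e, v−10=l, d−3=a, i−10=y.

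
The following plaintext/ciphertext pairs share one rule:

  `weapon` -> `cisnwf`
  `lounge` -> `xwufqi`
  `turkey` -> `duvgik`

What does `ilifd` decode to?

event

Each letter's alphabet position (a=0..z=25) is mapped through 17·x+18 mod 26 — an affine cipher.
Reversing it on ilifd: i(8)→23·(8−18)≡4=e; l(11)→23·(11−18)≡21=v; i(8)→23·(8−18)≡4=e; f(5)→23·(5−18)≡13=n; d(3)→23·(3−18)≡19=t (all mod 26).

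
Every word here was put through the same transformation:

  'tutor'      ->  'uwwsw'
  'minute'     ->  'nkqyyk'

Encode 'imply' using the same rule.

jospd

In tutor: t→u is +1, u→w is +2, t→w is +3, o→s is +4 — the shift increases by 1 each position. Letter i (0-indexed) is shifted by i+1, so successive shifts are 1, 2, 3, ….
On imply: i+1=j, m+2=o, p+3=s, l+4=p, y+5=d.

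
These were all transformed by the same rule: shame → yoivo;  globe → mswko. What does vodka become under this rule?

In shame: s→y is +6, h→o is +7, a→i is +8, m→v is +9 — the shift increases by 1 each position. The shift increases by 1 at each position, starting from +6: 6, 7, 8, ….
Applying it to vodka: v+6=b, o+7=v, d+8=l, k+9=t, a+10=k.

bvltk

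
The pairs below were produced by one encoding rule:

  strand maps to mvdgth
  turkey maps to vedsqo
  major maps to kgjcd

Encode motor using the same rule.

kcvcd

s(18)→m(12) and t(19)→v(21) fit y≡9x+6 (mod 26); the inverse of 9 mod 26 is 3. This is an affine cipher: with a=0,…,z=25, each position x becomes (9x+6) mod 26.
For motor: m(12)→9·12+6≡10=k; o(14)→9·14+6≡2=c; t(19)→9·19+6≡21=v; o(14)→9·14+6≡2=c; r(17)→9·17+6≡3=d (all mod 26).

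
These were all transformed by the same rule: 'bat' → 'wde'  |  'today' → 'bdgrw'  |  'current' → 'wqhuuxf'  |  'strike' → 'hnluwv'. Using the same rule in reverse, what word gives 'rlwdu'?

ratio

The output letters match the input read backwards, each shifted +3: bat reversed is tab. Read the word backwards and shift each letter +3.
Undoing it on rlwdu: shift back: r−3=o, l−3=i, w−3=t, d−3=a, u−3=r → oitar; then reverse → ratio.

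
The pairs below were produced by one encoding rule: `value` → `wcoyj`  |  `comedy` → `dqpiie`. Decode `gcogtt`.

falcon

In value: v→w is +1, a→c is +2, l→o is +3, u→y is +4 — the shift increases by 1 each position. Letter i (0-indexed) is shifted by i+1, so successive shifts are 1, 2, 3, ….
Decoding gcogtt: g−1=f, c−2=a, o−3=l, g−4=c, t−5=o, t−6=n.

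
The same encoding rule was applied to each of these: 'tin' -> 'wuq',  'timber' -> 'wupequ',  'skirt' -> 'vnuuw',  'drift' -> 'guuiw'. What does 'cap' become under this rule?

The shift depends on letter class: consonant t→w is +3, but vowel i→u is +12. Two shifts are in play — +12 for a/e/i/o/u, +3 for every other letter.
On cap: c(cons)+3=f, a(vowel)+12=m, p(cons)+3=s.

fms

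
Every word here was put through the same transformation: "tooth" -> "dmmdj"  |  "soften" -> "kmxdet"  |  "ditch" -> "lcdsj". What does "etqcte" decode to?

Treating letters as 0–25, the rule is x ↦ 19x + 6 (mod 26).
Decoding etqcte: e(4)→11·(4−6)≡4=e; t(19)→11·(19−6)≡13=n; q(16)→11·(16−6)≡6=g; c(2)→11·(2−6)≡8=i; t(19)→11·(19−6)≡13=n; e(4)→11·(4−6)≡4=e (all mod 26).

engine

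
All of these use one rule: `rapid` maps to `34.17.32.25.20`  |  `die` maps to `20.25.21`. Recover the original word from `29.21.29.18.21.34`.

member

The number is (letter's place in the alphabet, a=1) + 16.
Reversing it on 29.21.29.18.21.34: 29→(29−16)÷1=13=m, 21→(21−16)÷1=5=e, 29→(29−16)÷1=13=m, 18→(18−16)÷1=2=b, 21→(21−16)÷1=5=e, 34→(34−16)÷1=18=r.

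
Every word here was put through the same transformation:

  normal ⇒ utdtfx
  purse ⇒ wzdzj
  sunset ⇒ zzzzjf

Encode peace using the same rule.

Shifts by position in normal: pos 0: n→u (+7), pos 1: o→t (+5), pos 2: r→d (+12), pos 3: m→t (+7), pos 4: a→f (+5), pos 5: l→x (+12) — repeating every 3. The shifts repeat in a cycle of length 3: positions 0,1,… shift by +7, +5, +12, then the pattern repeats.
For peace: p+7=w, e+5=j, a+12=m, c+7=j, e+5=j.

wjmjj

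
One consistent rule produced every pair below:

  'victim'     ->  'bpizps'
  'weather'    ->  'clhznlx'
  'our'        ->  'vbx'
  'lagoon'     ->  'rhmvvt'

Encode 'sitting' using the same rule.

The rule splits by letter class: vowels +7, consonants +6.
For sitting: s(cons)+6=y, i(vowel)+7=p, t(cons)+6=z, t(cons)+6=z, i(vowel)+7=p, n(cons)+6=t, g(cons)+6=m.

ypzzptm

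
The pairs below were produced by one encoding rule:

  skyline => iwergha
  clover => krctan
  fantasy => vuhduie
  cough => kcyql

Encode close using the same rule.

krcia

s(18)→i(8) and k(10)→w(22) fit y≡21x+20 (mod 26); the inverse of 21 mod 26 is 5. This is an affine cipher: with a=0,…,z=25, each position x becomes (21x+20) mod 26.
For close: c(2)→21·2+20≡10=k; l(11)→21·11+20≡17=r; o(14)→21·14+20≡2=c; s(18)→21·18+20≡8=i; e(4)→21·4+20≡0=a (all mod 26).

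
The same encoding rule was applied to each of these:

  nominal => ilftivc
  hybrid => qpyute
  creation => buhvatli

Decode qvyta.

n(13)→i(8) and o(14)→l(11) fit y≡3x+21 (mod 26); the inverse of 3 mod 26 is 9. Each letter's alphabet position (a=0..z=25) is mapped through 3·x+21 mod 26 — an affine cipher.
Undoing it on qvyta: q(16)→9·(16−21)≡7=h; v(21)→9·(21−21)≡0=a; y(24)→9·(24−21)≡1=b; t(19)→9·(19−21)≡8=i; a(0)→9·(0−21)≡19=t (all mod 26).

habit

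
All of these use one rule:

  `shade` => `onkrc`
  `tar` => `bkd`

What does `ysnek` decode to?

The output letters match the input read backwards, each shifted +10: shade reversed is edahs. Read the word backwards and shift each letter +10.
Undoing it on ysnek: shift back: y−10=o, s−10=i, n−10=d, e−10=u, k−10=a → oidua; then reverse → audio.

audio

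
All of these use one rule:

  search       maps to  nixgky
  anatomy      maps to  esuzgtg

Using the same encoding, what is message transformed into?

The output letters match the input read backwards, each shifted +6: search reversed is hcraes. Two steps: reverse the string, then apply a Caesar shift of +6.
For message: reverse → egassem; then shift: e+6=k, g+6=m, a+6=g, s+6=y, s+6=y, e+6=k, m+6=s.

kmgyyks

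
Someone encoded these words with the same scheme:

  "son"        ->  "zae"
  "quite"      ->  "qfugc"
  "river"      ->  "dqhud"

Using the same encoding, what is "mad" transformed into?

pmy

The output letters match the input read backwards, each shifted +12: son reversed is nos. The word is reversed, then every letter is shifted forward by 12.
On mad: reverse → dam; then shift: d+12=p, a+12=m, m+12=y.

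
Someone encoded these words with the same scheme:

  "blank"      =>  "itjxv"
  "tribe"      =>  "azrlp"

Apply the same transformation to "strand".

zbakyp

In blank: b→i is +7, l→t is +8, a→j is +9, n→x is +10 — the shift increases by 1 each position. Letter i (0-indexed) is shifted by i+7, so successive shifts are 7, 8, 9, ….
On strand: s+7=z, t+8=b, r+9=a, a+10=k, n+11=y, d+12=p.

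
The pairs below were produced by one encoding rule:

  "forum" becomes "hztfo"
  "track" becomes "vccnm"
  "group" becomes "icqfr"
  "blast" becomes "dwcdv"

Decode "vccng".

Shifts by position in forum: pos 0: f→h (+2), pos 1: o→z (+11), pos 2: r→t (+2), pos 3: u→f (+11) — repeating every 2. A repeating key of period 2 is used — shifts +2, +11 over and over.
Decoding vccng: v−2=t, c−11=r, c−2=a, n−11=c, g−2=e.

trace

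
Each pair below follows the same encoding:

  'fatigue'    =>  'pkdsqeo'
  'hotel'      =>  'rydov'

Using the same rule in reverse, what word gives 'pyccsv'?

Compare letters: f→p is +10, a→k is +10, t→d is +10 — a constant shift. This is a Caesar cipher with shift 10.
Undoing it on pyccsv: p−10=f, y−10=o, c−10=s, c−10=s, s−10=i, v−10=l.

fossil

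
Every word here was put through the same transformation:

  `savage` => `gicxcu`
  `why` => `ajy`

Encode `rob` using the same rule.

dqt

The output letters match the input read backwards, each shifted +2: savage reversed is egavas. Read the word backwards and shift each letter +2.
On rob: reverse → bor; then shift: b+2=d, o+2=q, r+2=t.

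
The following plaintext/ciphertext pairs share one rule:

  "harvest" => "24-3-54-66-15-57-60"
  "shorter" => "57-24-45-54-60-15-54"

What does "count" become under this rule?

With a=1..z=26, the number is 3·pos.
For count: c=3→9, o=15→45, u=21→63, n=14→42, t=20→60.

9-45-63-42-60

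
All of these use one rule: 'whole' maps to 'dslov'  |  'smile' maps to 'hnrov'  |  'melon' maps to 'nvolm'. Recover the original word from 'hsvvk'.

sheep

Each pair mirrors across the alphabet (w↔d, h↔s, o↔l): positions sum to 25. Each letter is replaced by its mirror in the alphabet: a↔z, b↔y, c↔x, and so on (the Atbash cipher).
Reversing it on hsvvk: h↔s, s↔h, v↔e, v↔e, k↔p.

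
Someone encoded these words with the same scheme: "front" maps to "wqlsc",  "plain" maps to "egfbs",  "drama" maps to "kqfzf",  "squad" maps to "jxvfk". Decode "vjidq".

f(5)→w(22) and r(17)→q(16) fit y≡19x+5 (mod 26); the inverse of 19 mod 26 is 11. Each letter's alphabet position (a=0..z=25) is mapped through 19·x+5 mod 26 — an affine cipher.
Decoding vjidq: v(21)→11·(21−5)≡20=u; j(9)→11·(9−5)≡18=s; i(8)→11·(8−5)≡7=h; d(3)→11·(3−5)≡4=e; q(16)→11·(16−5)≡17=r (all mod 26).

usher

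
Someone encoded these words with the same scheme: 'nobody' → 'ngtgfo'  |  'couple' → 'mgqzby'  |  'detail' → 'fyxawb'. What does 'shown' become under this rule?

n(13)→n(13) and o(14)→g(6) fit y≡19x+0 (mod 26); the inverse of 19 mod 26 is 11. Treating letters as 0–25, the rule is x ↦ 19x + 0 (mod 26).
For shown: s(18)→19·18+0≡4=e; h(7)→19·7+0≡3=d; o(14)→19·14+0≡6=g; w(22)→19·22+0≡2=c; n(13)→19·13+0≡13=n (all mod 26).

edgcn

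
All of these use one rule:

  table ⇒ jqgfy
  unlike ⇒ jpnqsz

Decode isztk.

found

The word is reversed, then every letter is shifted forward by 5.
Undoing it on isztk: shift back: i−5=d, s−5=n, z−5=u, t−5=o, k−5=f → dnuof; then reverse → found.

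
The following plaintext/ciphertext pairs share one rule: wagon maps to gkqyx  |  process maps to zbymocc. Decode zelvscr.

It's a constant shift of +10 (ROT10).
Decoding zelvscr: z−10=p, e−10=u, l−10=b, v−10=l, s−10=i, c−10=s, r−10=h.

publish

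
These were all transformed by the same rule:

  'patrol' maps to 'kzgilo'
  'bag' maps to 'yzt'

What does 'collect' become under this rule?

xloovxg

Each letter is replaced by its mirror in the alphabet: a↔z, b↔y, c↔x, and so on (the Atbash cipher).
Applying it to collect: c↔x, o↔l, l↔o, l↔o, e↔v, c↔x, t↔g.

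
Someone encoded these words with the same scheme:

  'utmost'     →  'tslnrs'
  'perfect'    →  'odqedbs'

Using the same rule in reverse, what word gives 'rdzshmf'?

seating

Compare letters: u→t is +25, t→s is +25, m→l is +25 — a constant shift. Every letter moves 25 places later in the alphabet, wrapping around z→a.
Reversing it on rdzshmf: r−25=s, d−25=e, z−25=a, s−25=t, h−25=i, m−25=n, f−25=g.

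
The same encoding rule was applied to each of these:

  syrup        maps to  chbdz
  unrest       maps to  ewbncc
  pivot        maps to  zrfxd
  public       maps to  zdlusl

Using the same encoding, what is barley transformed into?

Shifts by position in syrup: pos 0: s→c (+10), pos 1: y→h (+9), pos 2: r→b (+10), pos 3: u→d (+9) — repeating every 2. It's a Vigenère-style cipher with numeric key [10,9]: position i shifts by key[i mod 2].
Applying it to barley: b+10=l, a+9=j, r+10=b, l+9=u, e+10=o, y+9=h.

ljbuoh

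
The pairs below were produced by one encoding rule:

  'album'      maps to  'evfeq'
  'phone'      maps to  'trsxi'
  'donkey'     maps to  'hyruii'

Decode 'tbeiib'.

It's a Vigenère-style cipher with numeric key [4,10]: position i shifts by key[i mod 2].
Decoding tbeiib: t−4=p, b−10=r, e−4=a, i−10=y, i−4=e, b−10=r.

prayer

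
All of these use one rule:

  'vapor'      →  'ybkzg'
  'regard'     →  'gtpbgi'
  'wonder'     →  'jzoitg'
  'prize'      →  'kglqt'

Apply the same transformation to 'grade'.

v(21)→y(24) and a(0)→b(1) fit y≡11x+1 (mod 26); the inverse of 11 mod 26 is 19. This is an affine cipher: with a=0,…,z=25, each position x becomes (11x+1) mod 26.
For grade: g(6)→11·6+1≡15=p; r(17)→11·17+1≡6=g; a(0)→11·0+1≡1=b; d(3)→11·3+1≡8=i; e(4)→11·4+1≡19=t (all mod 26).

pgbit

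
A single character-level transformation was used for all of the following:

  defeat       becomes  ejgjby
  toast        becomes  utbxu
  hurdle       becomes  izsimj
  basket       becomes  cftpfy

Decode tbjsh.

swing

The shifts repeat in a cycle of length 2: positions 0,1,… shift by +1, +5, then the pattern repeats.
Reversing it on tbjsh: t−1=s, b−5=w, j−1=i, s−5=n, h−1=g.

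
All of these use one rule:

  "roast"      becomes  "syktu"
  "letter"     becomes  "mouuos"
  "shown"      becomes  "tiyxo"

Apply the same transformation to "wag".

xkh

The shift depends on letter class: consonant r→s is +1, but vowel o→y is +10. Vowels shift forward by 10 and consonants shift forward by 1.
Applying it to wag: w(cons)+1=x, a(vowel)+10=k, g(cons)+1=h.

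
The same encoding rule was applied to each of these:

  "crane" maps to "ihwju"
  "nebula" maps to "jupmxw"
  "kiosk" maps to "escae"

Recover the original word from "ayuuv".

sweep

c(2)→i(8) and r(17)→h(7) fit y≡19x+22 (mod 26); the inverse of 19 mod 26 is 11. Each letter's alphabet position (a=0..z=25) is mapped through 19·x+22 mod 26 — an affine cipher.
Reversing it on ayuuv: a(0)→11·(0−22)≡18=s; y(24)→11·(24−22)≡22=w; u(20)→11·(20−22)≡4=e; u(20)→11·(20−22)≡4=e; v(21)→11·(21−22)≡15=p (all mod 26).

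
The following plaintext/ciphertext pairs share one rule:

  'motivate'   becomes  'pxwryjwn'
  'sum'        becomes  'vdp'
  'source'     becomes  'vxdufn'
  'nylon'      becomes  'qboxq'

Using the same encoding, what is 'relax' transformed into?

The rule splits by letter class: vowels +9, consonants +3.
On relax: r(cons)+3=u, e(vowel)+9=n, l(cons)+3=o, a(vowel)+9=j, x(cons)+3=a.

unoja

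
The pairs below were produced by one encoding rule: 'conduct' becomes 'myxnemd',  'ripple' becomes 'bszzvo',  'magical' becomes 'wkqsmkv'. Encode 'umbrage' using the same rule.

Compare letters: c→m is +10, o→y is +10, n→x is +10 — a constant shift. Each letter is shifted forward by 10 in the alphabet (a Caesar shift of +10).
For umbrage: u+10=e, m+10=w, b+10=l, r+10=b, a+10=k, g+10=q, e+10=o.

ewlbkqo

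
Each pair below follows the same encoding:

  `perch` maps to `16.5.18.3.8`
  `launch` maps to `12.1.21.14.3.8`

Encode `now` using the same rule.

Each letter is replaced by its alphabet position (a=1, b=2, …, z=26).
Applying it to now: n=14→14, o=15→15, w=23→23.

14.15.23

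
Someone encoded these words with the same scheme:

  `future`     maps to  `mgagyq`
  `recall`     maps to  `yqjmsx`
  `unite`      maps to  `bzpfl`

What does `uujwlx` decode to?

Shifts by position in future: pos 0: f→m (+7), pos 1: u→g (+12), pos 2: t→a (+7), pos 3: u→g (+12) — repeating every 2. A repeating key of period 2 is used — shifts +7, +12 over and over.
Reversing it on uujwlx: u−7=n, u−12=i, j−7=c, w−12=k, l−7=e, x−12=l.

nickel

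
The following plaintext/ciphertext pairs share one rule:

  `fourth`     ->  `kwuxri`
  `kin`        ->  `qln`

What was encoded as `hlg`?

The output letters match the input read backwards, each shifted +3: fourth reversed is htruof. The word is reversed, then every letter is shifted forward by 3.
Decoding hlg: shift back: h−3=e, l−3=i, g−3=d → eid; then reverse → die.

die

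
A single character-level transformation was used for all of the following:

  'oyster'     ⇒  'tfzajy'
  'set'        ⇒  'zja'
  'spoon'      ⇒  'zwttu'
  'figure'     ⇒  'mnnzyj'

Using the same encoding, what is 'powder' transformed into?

wtdkjy

The shift depends on letter class: consonant y→f is +7, but vowel o→t is +5. Two shifts are in play — +5 for a/e/i/o/u, +7 for every other letter.
For powder: p(cons)+7=w, o(vowel)+5=t, w(cons)+7=d, d(cons)+7=k, e(vowel)+5=j, r(cons)+7=y.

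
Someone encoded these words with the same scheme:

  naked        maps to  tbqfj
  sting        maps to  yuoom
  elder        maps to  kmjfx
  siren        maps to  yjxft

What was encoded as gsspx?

armor

Shifts by position in naked: pos 0: n→t (+6), pos 1: a→b (+1), pos 2: k→q (+6), pos 3: e→f (+1) — repeating every 2. A repeating key of period 2 is used — shifts +6, +1 over and over.
Reversing it on gsspx: g−6=a, s−1=r, s−6=m, p−1=o, x−6=r.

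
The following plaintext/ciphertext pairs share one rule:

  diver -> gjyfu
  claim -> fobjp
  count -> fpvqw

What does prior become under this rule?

The shift depends on letter class: consonant d→g is +3, but vowel i→j is +1. The rule splits by letter class: vowels +1, consonants +3.
For prior: p(cons)+3=s, r(cons)+3=u, i(vowel)+1=j, o(vowel)+1=p, r(cons)+3=u.

sujpu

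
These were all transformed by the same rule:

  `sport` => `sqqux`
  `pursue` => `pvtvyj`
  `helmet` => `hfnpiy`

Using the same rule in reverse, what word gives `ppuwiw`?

The shift increases by 1 at each position, starting from +0: 0, 1, 2, ….
Undoing it on ppuwiw: p−0=p, p−1=o, u−2=s, w−3=t, i−4=e, w−5=r.

poster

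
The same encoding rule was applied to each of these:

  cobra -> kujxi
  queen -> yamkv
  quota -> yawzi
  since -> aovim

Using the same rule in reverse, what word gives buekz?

tower

Shifts by position in cobra: pos 0: c→k (+8), pos 1: o→u (+6), pos 2: b→j (+8), pos 3: r→x (+6) — repeating every 2. It's a Vigenère-style cipher with numeric key [8,6]: position i shifts by key[i mod 2].
Reversing it on buekz: b−8=t, u−6=o, e−8=w, k−6=e, z−8=r.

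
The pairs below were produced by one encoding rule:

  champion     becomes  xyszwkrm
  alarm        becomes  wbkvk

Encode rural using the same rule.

The output letters match the input read backwards, each shifted +10: champion reversed is noipmahc. Read the word backwards and shift each letter +10.
On rural: reverse → larur; then shift: l+10=v, a+10=k, r+10=b, u+10=e, r+10=b.

vkbeb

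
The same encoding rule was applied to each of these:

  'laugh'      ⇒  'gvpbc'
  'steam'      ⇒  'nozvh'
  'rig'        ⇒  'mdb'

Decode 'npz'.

Compare letters: l→g is +21, a→v is +21, u→p is +21 — a constant shift. Each letter is shifted forward by 21 in the alphabet (a Caesar shift of +21).
Decoding npz: n−21=s, p−21=u, z−21=e.

sue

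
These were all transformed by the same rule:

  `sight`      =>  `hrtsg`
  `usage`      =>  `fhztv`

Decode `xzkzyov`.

Each pair mirrors across the alphabet (s↔h, i↔r, g↔t): positions sum to 25. Letters are reflected about the middle of the alphabet (position → 25−position): Atbash.
Decoding xzkzyov: x↔c, z↔a, k↔p, z↔a, y↔b, o↔l, v↔e.

capable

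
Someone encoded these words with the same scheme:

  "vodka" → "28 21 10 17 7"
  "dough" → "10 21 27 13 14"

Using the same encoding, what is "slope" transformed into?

25 18 21 22 11

v is letter #22 and maps to 28: an offset of 6. Each letter is replaced by its alphabet position (a=1..z=26) + 6.
Applying it to slope: s=19→25, l=12→18, o=15→21, p=16→22, e=5→11.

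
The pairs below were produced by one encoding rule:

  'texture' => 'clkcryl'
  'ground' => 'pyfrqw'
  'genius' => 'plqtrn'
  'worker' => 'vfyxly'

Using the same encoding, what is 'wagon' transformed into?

t(19)→c(2) and e(4)→l(11) fit y≡15x+3 (mod 26); the inverse of 15 mod 26 is 7. Each letter's alphabet position (a=0..z=25) is mapped through 15·x+3 mod 26 — an affine cipher.
For wagon: w(22)→15·22+3≡21=v; a(0)→15·0+3≡3=d; g(6)→15·6+3≡15=p; o(14)→15·14+3≡5=f; n(13)→15·13+3≡16=q (all mod 26).

vdpfq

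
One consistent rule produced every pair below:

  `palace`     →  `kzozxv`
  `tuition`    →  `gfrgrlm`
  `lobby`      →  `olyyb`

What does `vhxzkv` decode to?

escape

Letters are reflected about the middle of the alphabet (position → 25−position): Atbash.
Decoding vhxzkv: v↔e, h↔s, x↔c, z↔a, k↔p, v↔e.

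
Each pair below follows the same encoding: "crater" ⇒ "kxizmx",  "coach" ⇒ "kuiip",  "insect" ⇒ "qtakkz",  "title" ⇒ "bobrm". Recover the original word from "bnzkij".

thread

Shifts by position in crater: pos 0: c→k (+8), pos 1: r→x (+6), pos 2: a→i (+8), pos 3: t→z (+6) — repeating every 2. The shifts repeat in a cycle of length 2: positions 0,1,… shift by +8, +6, then the pattern repeats.
Reversing it on bnzkij: b−8=t, n−6=h, z−8=r, k−6=e, i−8=a, j−6=d.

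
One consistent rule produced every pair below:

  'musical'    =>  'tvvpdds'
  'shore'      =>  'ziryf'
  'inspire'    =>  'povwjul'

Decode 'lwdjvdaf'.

Shifts by position in musical: pos 0: m→t (+7), pos 1: u→v (+1), pos 2: s→v (+3), pos 3: i→p (+7), pos 4: c→d (+1), pos 5: a→d (+3) — repeating every 3. It's a Vigenère-style cipher with numeric key [7,1,3]: position i shifts by key[i mod 3].
Reversing it on lwdjvdaf: l−7=e, w−1=v, d−3=a, j−7=c, v−1=u, d−3=a, a−7=t, f−1=e.

evacuate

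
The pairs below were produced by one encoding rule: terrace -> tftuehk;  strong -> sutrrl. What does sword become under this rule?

sxquh

In terrace: t→t is +0, e→f is +1, r→t is +2, r→u is +3 — the shift increases by 1 each position. Each letter shifts forward by its position index (0, 1, 2, …) — the shift grows by one for each successive letter.
For sword: s+0=s, w+1=x, o+2=q, r+3=u, d+4=h.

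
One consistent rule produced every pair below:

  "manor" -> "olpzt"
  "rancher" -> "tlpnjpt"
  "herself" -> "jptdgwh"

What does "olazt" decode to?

mayor

Shifts by position in manor: pos 0: m→o (+2), pos 1: a→l (+11), pos 2: n→p (+2), pos 3: o→z (+11) — repeating every 2. The shifts repeat in a cycle of length 2: positions 0,1,… shift by +2, +11, then the pattern repeats.
Decoding olazt: o−2=m, l−11=a, a−2=y, z−11=o, t−2=r.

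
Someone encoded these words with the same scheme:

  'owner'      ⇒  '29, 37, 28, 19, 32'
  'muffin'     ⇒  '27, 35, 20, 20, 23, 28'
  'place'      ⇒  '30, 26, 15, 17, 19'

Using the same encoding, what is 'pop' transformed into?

o is letter #15 and maps to 29: an offset of 14. The number is (letter's place in the alphabet, a=1) + 14.
On pop: p=16→30, o=15→29, p=16→30.

30, 29, 30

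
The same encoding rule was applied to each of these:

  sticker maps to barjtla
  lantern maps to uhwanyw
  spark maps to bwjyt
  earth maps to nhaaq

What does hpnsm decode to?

yield

Shifts by position in sticker: pos 0: s→b (+9), pos 1: t→a (+7), pos 2: i→r (+9), pos 3: c→j (+7) — repeating every 2. It's a Vigenère-style cipher with numeric key [9,7]: position i shifts by key[i mod 2].
Reversing it on hpnsm: h−9=y, p−7=i, n−9=e, s−7=l, m−9=d.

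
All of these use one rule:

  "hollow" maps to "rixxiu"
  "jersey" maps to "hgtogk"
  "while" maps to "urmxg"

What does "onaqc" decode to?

snack

h(7)→r(17) and o(14)→i(8) fit y≡21x+0 (mod 26); the inverse of 21 mod 26 is 5. Each letter's alphabet position (a=0..z=25) is mapped through 21·x+0 mod 26 — an affine cipher.
Undoing it on onaqc: o(14)→5·(14−0)≡18=s; n(13)→5·(13−0)≡13=n; a(0)→5·(0−0)≡0=a; q(16)→5·(16−0)≡2=c; c(2)→5·(2−0)≡10=k (all mod 26).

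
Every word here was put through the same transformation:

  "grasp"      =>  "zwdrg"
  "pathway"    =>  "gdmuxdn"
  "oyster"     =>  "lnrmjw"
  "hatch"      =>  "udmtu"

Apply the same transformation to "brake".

Each letter's alphabet position (a=0..z=25) is mapped through 21·x+3 mod 26 — an affine cipher.
For brake: b(1)→21·1+3≡24=y; r(17)→21·17+3≡22=w; a(0)→21·0+3≡3=d; k(10)→21·10+3≡5=f; e(4)→21·4+3≡9=j (all mod 26).

ywdfj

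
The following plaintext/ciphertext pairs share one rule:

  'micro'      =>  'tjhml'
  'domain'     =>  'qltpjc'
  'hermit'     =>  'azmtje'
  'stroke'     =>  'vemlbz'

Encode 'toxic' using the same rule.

m(12)→t(19) and i(8)→j(9) fit y≡9x+15 (mod 26); the inverse of 9 mod 26 is 3. This is an affine cipher: with a=0,…,z=25, each position x becomes (9x+15) mod 26.
For toxic: t(19)→9·19+15≡4=e; o(14)→9·14+15≡11=l; x(23)→9·23+15≡14=o; i(8)→9·8+15≡9=j; c(2)→9·2+15≡7=h (all mod 26).

elojh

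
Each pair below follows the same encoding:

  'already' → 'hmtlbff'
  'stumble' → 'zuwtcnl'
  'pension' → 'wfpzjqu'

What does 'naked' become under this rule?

Shifts by position in already: pos 0: a→h (+7), pos 1: l→m (+1), pos 2: r→t (+2), pos 3: e→l (+7), pos 4: a→b (+1), pos 5: d→f (+2) — repeating every 3. A repeating key of period 3 is used — shifts +7, +1, +2 over and over.
Applying it to naked: n+7=u, a+1=b, k+2=m, e+7=l, d+1=e.

ubmle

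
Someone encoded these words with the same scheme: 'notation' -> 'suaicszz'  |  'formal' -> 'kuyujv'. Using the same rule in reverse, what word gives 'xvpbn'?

In notation: n→s is +5, o→u is +6, t→a is +7, a→i is +8 — the shift increases by 1 each position. The shift increases by 1 at each position, starting from +5: 5, 6, 7, ….
Undoing it on xvpbn: x−5=s, v−6=p, p−7=i, b−8=t, n−9=e.

spite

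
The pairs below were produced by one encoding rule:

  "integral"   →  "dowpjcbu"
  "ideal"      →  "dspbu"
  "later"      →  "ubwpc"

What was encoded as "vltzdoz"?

i(8)→d(3) and n(13)→o(14) fit y≡23x+1 (mod 26); the inverse of 23 mod 26 is 17. Treating letters as 0–25, the rule is x ↦ 23x + 1 (mod 26).
Undoing it on vltzdoz: v(21)→17·(21−1)≡2=c; l(11)→17·(11−1)≡14=o; t(19)→17·(19−1)≡20=u; z(25)→17·(25−1)≡18=s; d(3)→17·(3−1)≡8=i; o(14)→17·(14−1)≡13=n; z(25)→17·(25−1)≡18=s (all mod 26).

cousins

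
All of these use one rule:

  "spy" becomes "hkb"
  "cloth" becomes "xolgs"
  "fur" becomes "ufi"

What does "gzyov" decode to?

Each pair mirrors across the alphabet (s↔h, p↔k, y↔b): positions sum to 25. Each letter is replaced by its mirror in the alphabet: a↔z, b↔y, c↔x, and so on (the Atbash cipher).
Reversing it on gzyov: g↔t, z↔a, y↔b, o↔l, v↔e.

table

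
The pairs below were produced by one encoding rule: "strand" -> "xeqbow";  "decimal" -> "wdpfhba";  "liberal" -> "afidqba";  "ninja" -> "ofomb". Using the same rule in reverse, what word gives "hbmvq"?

major

s(18)→x(23) and t(19)→e(4) fit y≡7x+1 (mod 26); the inverse of 7 mod 26 is 15. Treating letters as 0–25, the rule is x ↦ 7x + 1 (mod 26).
Undoing it on hbmvq: h(7)→15·(7−1)≡12=m; b(1)→15·(1−1)≡0=a; m(12)→15·(12−1)≡9=j; v(21)→15·(21−1)≡14=o; q(16)→15·(16−1)≡17=r (all mod 26).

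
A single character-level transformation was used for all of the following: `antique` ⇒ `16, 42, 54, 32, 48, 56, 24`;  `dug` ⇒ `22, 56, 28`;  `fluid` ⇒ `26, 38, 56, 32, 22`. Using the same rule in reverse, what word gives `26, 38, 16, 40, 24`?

flame

With a=1..z=26, the number is 2·pos + 14.
Decoding 26, 38, 16, 40, 24: 26→(26−14)÷2=6=f, 38→(38−14)÷2=12=l, 16→(16−14)÷2=1=a, 40→(40−14)÷2=13=m, 24→(24−14)÷2=5=e.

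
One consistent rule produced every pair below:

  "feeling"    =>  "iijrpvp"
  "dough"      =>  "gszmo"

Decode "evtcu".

In feeling: f→i is +3, e→i is +4, e→j is +5, l→r is +6 — the shift increases by 1 each position. The shift increases by 1 at each position, starting from +3: 3, 4, 5, ….
Undoing it on evtcu: e−3=b, v−4=r, t−5=o, c−6=w, u−7=n.

brown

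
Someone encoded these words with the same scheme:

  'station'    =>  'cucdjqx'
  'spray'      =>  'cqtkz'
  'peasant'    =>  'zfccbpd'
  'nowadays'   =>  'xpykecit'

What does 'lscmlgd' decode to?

bracket

Shifts by position in station: pos 0: s→c (+10), pos 1: t→u (+1), pos 2: a→c (+2), pos 3: t→d (+10), pos 4: i→j (+1), pos 5: o→q (+2) — repeating every 3. The shifts repeat in a cycle of length 3: positions 0,1,… shift by +10, +1, +2, then the pattern repeats.
Decoding lscmlgd: l−10=b, s−1=r, c−2=a, m−10=c, l−1=k, g−2=e, d−10=t.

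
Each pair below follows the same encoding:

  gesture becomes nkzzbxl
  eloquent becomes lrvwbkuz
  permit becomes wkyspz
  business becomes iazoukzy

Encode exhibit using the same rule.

ldooioa

Shifts by position in gesture: pos 0: g→n (+7), pos 1: e→k (+6), pos 2: s→z (+7), pos 3: t→z (+6) — repeating every 2. The shifts repeat in a cycle of length 2: positions 0,1,… shift by +7, +6, then the pattern repeats.
Applying it to exhibit: e+7=l, x+6=d, h+7=o, i+6=o, b+7=i, i+6=o, t+7=a.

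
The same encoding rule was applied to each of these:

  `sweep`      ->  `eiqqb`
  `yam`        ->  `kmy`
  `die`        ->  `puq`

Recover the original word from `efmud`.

Compare letters: s→e is +12, w→i is +12, e→q is +12 — a constant shift. Each letter is shifted forward by 12 in the alphabet (a Caesar shift of +12).
Decoding efmud: e−12=s, f−12=t, m−12=a, u−12=i, d−12=r.

stair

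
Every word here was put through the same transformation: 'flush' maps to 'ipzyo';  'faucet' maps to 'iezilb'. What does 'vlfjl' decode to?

shade

In flush: f→i is +3, l→p is +4, u→z is +5, s→y is +6 — the shift increases by 1 each position. The shift increases by 1 at each position, starting from +3: 3, 4, 5, ….
Undoing it on vlfjl: v−3=s, l−4=h, f−5=a, j−6=d, l−7=e.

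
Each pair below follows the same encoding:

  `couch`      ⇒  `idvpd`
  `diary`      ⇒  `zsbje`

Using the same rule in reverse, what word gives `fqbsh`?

grape

The output letters match the input read backwards, each shifted +1: couch reversed is hcuoc. Read the word backwards and shift each letter +1.
Decoding fqbsh: shift back: f−1=e, q−1=p, b−1=a, s−1=r, h−1=g → eparg; then reverse → grape.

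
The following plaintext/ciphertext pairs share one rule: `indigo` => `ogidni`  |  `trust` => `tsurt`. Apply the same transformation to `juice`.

eciuj

The output letters match the input read backwards: indigo reversed is ogidni. The word is simply reversed.
On juice: reverse → eciuj.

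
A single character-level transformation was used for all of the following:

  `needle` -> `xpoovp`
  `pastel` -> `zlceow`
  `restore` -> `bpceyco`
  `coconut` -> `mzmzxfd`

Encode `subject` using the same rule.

Shifts by position in needle: pos 0: n→x (+10), pos 1: e→p (+11), pos 2: e→o (+10), pos 3: d→o (+11) — repeating every 2. The shifts repeat in a cycle of length 2: positions 0,1,… shift by +10, +11, then the pattern repeats.
For subject: s+10=c, u+11=f, b+10=l, j+11=u, e+10=o, c+11=n, t+10=d.

cfluond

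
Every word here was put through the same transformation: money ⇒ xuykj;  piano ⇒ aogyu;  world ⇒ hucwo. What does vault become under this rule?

ggawe

The shift depends on letter class: consonant m→x is +11, but vowel o→u is +6. Vowels shift forward by 6 and consonants shift forward by 11.
On vault: v(cons)+11=g, a(vowel)+6=g, u(vowel)+6=a, l(cons)+11=w, t(cons)+11=e.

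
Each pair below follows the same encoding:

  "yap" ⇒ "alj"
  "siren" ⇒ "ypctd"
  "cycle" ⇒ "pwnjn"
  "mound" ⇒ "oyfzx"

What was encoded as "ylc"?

ran

Two steps: reverse the string, then apply a Caesar shift of +11.
Reversing it on ylc: shift back: y−11=n, l−11=a, c−11=r → nar; then reverse → ran.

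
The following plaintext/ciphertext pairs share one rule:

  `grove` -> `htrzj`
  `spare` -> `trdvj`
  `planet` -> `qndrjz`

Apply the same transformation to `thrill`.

ujumqr

The shift increases by 1 at each position, starting from +1: 1, 2, 3, ….
On thrill: t+1=u, h+2=j, r+3=u, i+4=m, l+5=q, l+6=r.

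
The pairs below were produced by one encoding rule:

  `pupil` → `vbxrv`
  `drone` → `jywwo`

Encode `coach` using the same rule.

ivilr

In pupil: p→v is +6, u→b is +7, p→x is +8, i→r is +9 — the shift increases by 1 each position. Letter i (0-indexed) is shifted by i+6, so successive shifts are 6, 7, 8, ….
On coach: c+6=i, o+7=v, a+8=i, c+9=l, h+10=r.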